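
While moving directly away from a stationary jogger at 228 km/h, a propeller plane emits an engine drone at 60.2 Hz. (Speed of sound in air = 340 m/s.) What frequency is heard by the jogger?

50.7 Hz

228 km/h = 63.33 m/s.
Moving source, stationary observer: f' = f · v/(v + v_s) since the source is receding.
f' = 60.2 × 340/(340 + 63.33) = 60.2 × 340/403.3 ≈ 50.7 Hz.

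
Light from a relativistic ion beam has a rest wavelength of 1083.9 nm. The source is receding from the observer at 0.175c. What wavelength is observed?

Relativistic Doppler for wavelength: λ' = λ₀ · √((1 + β)/(1 − β)).
λ' = 1083.9 × √(1.1750/0.8250) = 1083.9 × 1.19342 ≈ 1293.5 nm.

1293.5 nm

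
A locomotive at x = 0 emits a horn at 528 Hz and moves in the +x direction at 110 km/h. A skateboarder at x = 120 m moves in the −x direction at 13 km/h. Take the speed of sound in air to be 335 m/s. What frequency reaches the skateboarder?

587 Hz

110 km/h = 30.56 m/s; 13 km/h = 3.611 m/s.
The observer lies on the +x side, so the source is heading toward the observer and the observer is heading toward the source.
General Doppler shift: f' = f · (v + v_o)/(v − v_s).
f' = 528 × (335 + 3.611)/(335 − 30.56) = 528 × 338.61/304.44 ≈ 587 Hz.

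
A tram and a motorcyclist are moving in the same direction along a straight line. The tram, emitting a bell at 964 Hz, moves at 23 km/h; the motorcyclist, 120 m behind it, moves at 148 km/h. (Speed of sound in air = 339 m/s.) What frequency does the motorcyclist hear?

23 km/h = 6.389 m/s; 148 km/h = 41.11 m/s.
The motorcyclist is behind, so the tram is moving away from it while the motorcyclist is moving toward the tram.
With source receding and observer approaching, f' = f · (v + v_o)/(v + v_s).
f' = 964 × (339 + 41.11)/(339 + 6.389) = 964 × 380.11/345.39 ≈ 1061 Hz.

1061 Hz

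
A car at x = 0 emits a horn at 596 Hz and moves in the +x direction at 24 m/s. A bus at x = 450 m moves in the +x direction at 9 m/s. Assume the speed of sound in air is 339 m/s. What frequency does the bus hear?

The observer lies on the +x side, so the source is heading toward the observer and the observer is heading away from the source.
Both move, so f' = f · (v − v_o)/(v − v_s).
f' = 596 × (339 − 9)/(339 − 24) = 596 × 330/315 ≈ 624 Hz.

624 Hz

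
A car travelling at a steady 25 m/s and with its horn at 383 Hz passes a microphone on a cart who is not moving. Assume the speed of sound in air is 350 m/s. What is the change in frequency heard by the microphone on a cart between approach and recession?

Approaching: f₁ = f · v/(v − v_s) = 383 × 350/325 ≈ 412.5 Hz.
Receding: f₂ = f · v/(v + v_s) = 383 × 350/375 ≈ 357.5 Hz.
Drop: f₁ − f₂ = 2f·v·v_s/(v² − v_s²) = 2 × 383 × 350 × 25/(350² − 25²) ≈ 55.0 Hz.

55.0 Hz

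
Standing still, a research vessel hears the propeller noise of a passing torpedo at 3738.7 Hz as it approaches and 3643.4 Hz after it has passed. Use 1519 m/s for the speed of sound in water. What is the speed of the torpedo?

f₁/f₂ = (v + v_s)/(v − v_s), so v_s = v · (f₁ − f₂)/(f₁ + f₂).
v_s = 1519 × (3738.7 − 3643.4)/(3738.7 + 3643.4) = 1519 × 95.3/7382.1 ≈ 19.6 m/s.

19.6 m/s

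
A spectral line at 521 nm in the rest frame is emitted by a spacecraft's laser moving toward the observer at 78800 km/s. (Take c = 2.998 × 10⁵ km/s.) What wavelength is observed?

β = v/c = 78800/299800 = 0.2628.
Relativistic Doppler for wavelength: λ' = λ₀ · √((1 − β)/(1 + β)).
λ' = 521 × √(0.7372/1.2628) = 521 × 0.76402 ≈ 398.1 nm.

398.1 nm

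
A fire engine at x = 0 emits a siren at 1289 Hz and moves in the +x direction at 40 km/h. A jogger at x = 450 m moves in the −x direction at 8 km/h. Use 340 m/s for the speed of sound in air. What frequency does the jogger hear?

1341 Hz

40 km/h = 11.11 m/s; 8 km/h = 2.222 m/s.
The observer lies on the +x side, so the source is heading toward the observer and the observer is heading toward the source.
General Doppler shift: f' = f · (v + v_o)/(v − v_s).
f' = 1289 × (340 + 2.222)/(340 − 11.11) = 1289 × 342.22/328.89 ≈ 1341 Hz.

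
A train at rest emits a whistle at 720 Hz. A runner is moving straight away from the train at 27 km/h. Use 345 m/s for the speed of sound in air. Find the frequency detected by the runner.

704 Hz

27 km/h = 7.5 m/s.
Moving observer, stationary source: f' = f · (v − v_o)/v.
f' = 720 × (345 − 7.5)/345 = 720 × 337.5/345 ≈ 704 Hz.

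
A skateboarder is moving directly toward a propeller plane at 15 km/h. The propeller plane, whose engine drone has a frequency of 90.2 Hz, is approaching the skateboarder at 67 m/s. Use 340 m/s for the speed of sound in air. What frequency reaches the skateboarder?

114 Hz

15 km/h = 4.167 m/s.
With source approaching and observer approaching, f' = f · (v + v_o)/(v − v_s).
f' = 90.2 × (340 + 4.167)/(340 − 67) = 90.2 × 344.17/273 ≈ 114 Hz.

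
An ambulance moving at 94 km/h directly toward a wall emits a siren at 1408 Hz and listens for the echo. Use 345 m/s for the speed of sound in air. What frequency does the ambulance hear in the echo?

1639 Hz

94 km/h = 26.11 m/s.
The wall receives the sound from a moving source: f₁ = f₀ · v/(v − v_e) = 1408 × 345/318.89 ≈ 1523 Hz.
On the return leg the ambulance is a moving observer: f₂ = f₁ · (v + v_e)/v = 1523 × 371.11/345 ≈ 1639 Hz.
Equivalently f₂ = f₀ · (v + v_e)/(v − v_e).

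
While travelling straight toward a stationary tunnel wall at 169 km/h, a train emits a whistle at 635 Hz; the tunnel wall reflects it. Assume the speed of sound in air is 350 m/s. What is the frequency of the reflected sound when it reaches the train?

832 Hz

169 km/h = 46.94 m/s.
The tunnel wall receives the sound from a moving source: f₁ = f₀ · v/(v − v_e) = 635 × 350/303.06 ≈ 733 Hz.
On the return leg the train is a moving observer: f₂ = f₁ · (v + v_e)/v = 733 × 396.94/350 ≈ 832 Hz.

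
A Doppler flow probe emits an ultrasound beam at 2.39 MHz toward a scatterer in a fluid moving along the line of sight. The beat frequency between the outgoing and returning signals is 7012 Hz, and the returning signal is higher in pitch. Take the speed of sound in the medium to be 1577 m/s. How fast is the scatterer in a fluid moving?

2.31 m/s

Double Doppler shift off a moving reflector: f₂ = f₀ · (v + u)/(v − u) (u > 0 toward emitter).
Returning signal is higher, so f₂ = f₀ + Δf = 2390000 + 7012 = 2397012 Hz.
Rearranging, u = v · (f₂ − f₀)/(f₂ + f₀) = 1577 × 7012/4787012 ≈ 2.31 m/s.
So the scatterer in a fluid is moving at 2.31 m/s toward the emitter.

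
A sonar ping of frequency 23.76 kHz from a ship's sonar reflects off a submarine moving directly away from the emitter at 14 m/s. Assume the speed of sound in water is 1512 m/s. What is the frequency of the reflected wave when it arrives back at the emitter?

23.3 kHz

At the submarine (a moving observer), f₁ = f₀ · (v − u)/v = 23.76 × 1498/1512 ≈ 23.5 kHz.
The reflection then acts as a moving source: f₂ = f₁ · v/(v + u) ≈ 23.3 kHz.
Equivalently f₂ = f₀ · (v − u)/(v + u).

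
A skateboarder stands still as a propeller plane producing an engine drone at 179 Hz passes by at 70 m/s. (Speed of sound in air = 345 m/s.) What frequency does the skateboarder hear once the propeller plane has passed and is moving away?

Receding: f₂ = f · v/(v + v_s) = 179 × 345/415 ≈ 149 Hz.

149 Hz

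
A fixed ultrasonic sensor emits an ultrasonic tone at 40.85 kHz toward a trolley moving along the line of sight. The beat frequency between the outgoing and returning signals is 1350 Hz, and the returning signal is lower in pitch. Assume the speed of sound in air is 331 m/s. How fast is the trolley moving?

Double Doppler shift off a moving reflector: f₂ = f₀ · (v + u)/(v − u) (u > 0 toward emitter).
Returning signal is lower, so f₂ = f₀ − Δf = 40850 − 1350 = 39500 Hz.
Rearranging, u = v · (f₂ − f₀)/(f₂ + f₀) = 331 × -1350/80350 ≈ -5.6 m/s.
So the trolley is moving at 5.6 m/s away from the emitter.

5.6 m/s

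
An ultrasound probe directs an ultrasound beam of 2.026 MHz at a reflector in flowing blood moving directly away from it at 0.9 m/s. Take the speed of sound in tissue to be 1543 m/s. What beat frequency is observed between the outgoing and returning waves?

2362 Hz

At the reflector in flowing blood (a moving observer), f₁ = f₀ · (v − u)/v = 2.026 × 1542.1/1543 ≈ 2.02482 MHz.
On reflection it acts as a source moving away from the stationary detector: f₂ = f₁ · v/(v + u) = 2.02482 × 1543/1543.9 ≈ 2.02364 MHz.
Beat frequency (with f₀ = 2026000 Hz): |f₂ − f₀| = 2u·f₀/(v + u) = 2 × 0.9 × 2026000/1543.9 ≈ 2362 Hz.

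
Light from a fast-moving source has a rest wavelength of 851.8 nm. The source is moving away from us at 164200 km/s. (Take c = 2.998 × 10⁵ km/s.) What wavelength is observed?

β = v/c = 164200/299800 = 0.5477.
Relativistic Doppler for wavelength: λ' = λ₀ · √((1 + β)/(1 − β)).
λ' = 851.8 × √(1.5477/0.4523) = 851.8 × 1.84982 ≈ 1575.7 nm.

1575.7 nm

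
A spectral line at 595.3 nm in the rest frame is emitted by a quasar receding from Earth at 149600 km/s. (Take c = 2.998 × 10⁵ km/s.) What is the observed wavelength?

β = v/c = 149600/299800 = 0.4990.
Relativistic Doppler for wavelength: λ' = λ₀ · √((1 + β)/(1 − β)).
λ' = 595.3 × √(1.4990/0.5010) = 595.3 × 1.72974 ≈ 1029.7 nm.

1029.7 nm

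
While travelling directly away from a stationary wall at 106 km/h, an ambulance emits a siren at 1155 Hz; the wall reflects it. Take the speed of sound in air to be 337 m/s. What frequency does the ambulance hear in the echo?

106 km/h = 29.44 m/s.
The wall receives the sound from a moving source: f₁ = f₀ · v/(v + v_e) = 1155 × 337/366.44 ≈ 1062 Hz.
On the return leg the ambulance is a moving observer: f₂ = f₁ · (v − v_e)/v = 1062 × 307.56/337 ≈ 969 Hz.

969 Hz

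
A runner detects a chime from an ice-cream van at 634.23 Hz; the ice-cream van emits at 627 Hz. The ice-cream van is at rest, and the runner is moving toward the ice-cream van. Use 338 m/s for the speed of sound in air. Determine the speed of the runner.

f' = f · (v + v_o)/v ⇒ v_o = v · |f'/f − 1|.
v_o = 338 × |634.23/627 − 1| = 338 × 0.01153 ≈ 3.9 m/s.

3.9 m/s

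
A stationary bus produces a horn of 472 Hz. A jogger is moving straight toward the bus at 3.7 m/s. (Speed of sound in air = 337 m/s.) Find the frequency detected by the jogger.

477 Hz

Moving observer, stationary source: f' = f · (v + v_o)/v.
f' = 472 × (337 + 3.7)/337 = 472 × 340.7/337 ≈ 477 Hz.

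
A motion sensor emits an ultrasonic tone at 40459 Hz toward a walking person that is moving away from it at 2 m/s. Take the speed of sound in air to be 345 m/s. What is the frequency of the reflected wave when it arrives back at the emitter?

39993 Hz

At the walking person (a moving observer), f₁ = f₀ · (v − u)/v = 40459 × 343/345 ≈ 40224 Hz.
The reflection then acts as a moving source: f₂ = f₁ · v/(v + u) ≈ 39993 Hz.
Equivalently f₂ = f₀ · (v − u)/(v + u).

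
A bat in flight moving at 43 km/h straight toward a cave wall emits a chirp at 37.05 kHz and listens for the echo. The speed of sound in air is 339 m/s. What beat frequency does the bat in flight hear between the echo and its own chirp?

43 km/h = 11.94 m/s.
The cave wall receives the sound from a moving source: f₁ = f₀ · v/(v − v_e) = 37.05 × 339/327.06 ≈ 38.40 kHz.
On the return leg the bat in flight is a moving observer: f₂ = f₁ · (v + v_e)/v = 38.40 × 350.94/339 ≈ 39.76 kHz.
Beat against the emitted tone (with f₀ = 37050 Hz): |f₂ − f₀| = 2v_e·f₀/(v − v_e) = 2 × 11.94 × 37050/327.06 ≈ 2706 Hz.

2706 Hz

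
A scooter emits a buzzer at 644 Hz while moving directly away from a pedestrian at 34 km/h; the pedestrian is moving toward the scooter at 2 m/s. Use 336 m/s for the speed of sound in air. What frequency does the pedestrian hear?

630 Hz

34 km/h = 9.444 m/s.
General Doppler shift: f' = f · (v + v_o)/(v + v_s).
f' = 644 × (336 + 2)/(336 + 9.444) = 644 × 338/345.44 ≈ 630 Hz.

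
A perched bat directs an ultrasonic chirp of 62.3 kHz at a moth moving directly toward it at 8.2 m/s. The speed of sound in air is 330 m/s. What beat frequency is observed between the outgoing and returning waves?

3175 Hz

At the moth (a moving observer), f₁ = f₀ · (v + u)/v = 62.3 × 338.2/330 ≈ 63.85 kHz.
On reflection it acts as a source moving toward the stationary detector: f₂ = f₁ · v/(v − u) = 63.85 × 330/321.8 ≈ 65.48 kHz.
Equivalently f₂ = f₀ · (v + u)/(v − u).
Beat frequency (with f₀ = 62300 Hz): |f₂ − f₀| = 2u·f₀/(v − u) = 2 × 8.2 × 62300/321.8 ≈ 3175 Hz.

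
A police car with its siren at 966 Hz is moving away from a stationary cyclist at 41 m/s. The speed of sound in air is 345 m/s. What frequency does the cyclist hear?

863 Hz

With the source moving away from a stationary observer, f' = f · v/(v + v_s).
f' = 966 × 345/(345 + 41) = 966 × 345/386 ≈ 863 Hz.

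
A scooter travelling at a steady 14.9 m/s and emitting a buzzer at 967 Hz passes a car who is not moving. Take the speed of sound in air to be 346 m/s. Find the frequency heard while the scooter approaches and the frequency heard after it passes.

Approaching: f₁ = f · v/(v − v_s) = 967 × 346/331.1 ≈ 1011 Hz.
Receding: f₂ = f · v/(v + v_s) = 967 × 346/360.9 ≈ 927 Hz.

1011 Hz approaching; 927 Hz receding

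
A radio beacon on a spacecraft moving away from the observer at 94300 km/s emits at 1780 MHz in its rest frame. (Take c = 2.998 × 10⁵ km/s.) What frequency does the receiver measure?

1285.4 MHz

β = v/c = 94300/299800 = 0.3145.
Relativistic Doppler for frequency: f' = f₀ · √((1 − β)/(1 + β)).
f' = 1780 × √(0.6855/1.3145) = 1780 × 0.72211 ≈ 1285.4 MHz.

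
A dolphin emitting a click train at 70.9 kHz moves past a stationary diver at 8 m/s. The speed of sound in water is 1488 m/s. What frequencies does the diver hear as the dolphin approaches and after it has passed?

Approaching: f₁ = f · v/(v − v_s) = 70.9 × 1488/1480 ≈ 71.3 kHz.
Receding: f₂ = f · v/(v + v_s) = 70.9 × 1488/1496 ≈ 70.5 kHz.

71.3 kHz approaching; 70.5 kHz receding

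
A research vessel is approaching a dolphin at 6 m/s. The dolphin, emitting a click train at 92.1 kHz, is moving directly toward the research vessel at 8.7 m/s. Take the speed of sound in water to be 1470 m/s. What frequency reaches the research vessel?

93.0 kHz

General Doppler shift: f' = f · (v + v_o)/(v − v_s).
f' = 92.1 × (1470 + 6)/(1470 − 8.7) = 92.1 × 1476/1461.3 ≈ 93.0 kHz.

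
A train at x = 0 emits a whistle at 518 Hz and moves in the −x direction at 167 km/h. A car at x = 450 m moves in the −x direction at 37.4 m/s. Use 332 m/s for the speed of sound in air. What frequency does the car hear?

167 km/h = 46.39 m/s.
The observer lies on the +x side, so the source is heading away from the observer and the observer is heading toward the source.
General Doppler shift: f' = f · (v + v_o)/(v + v_s).
f' = 518 × (332 + 37.4)/(332 + 46.39) = 518 × 369.4/378.39 ≈ 506 Hz.

506 Hz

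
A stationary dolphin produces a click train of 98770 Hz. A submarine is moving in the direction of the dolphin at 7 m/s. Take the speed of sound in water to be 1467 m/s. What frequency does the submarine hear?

99241 Hz

Only the observer moves, toward the source, so f' = f · (v + v_o)/v.
f' = 98770 × (1467 + 7)/1467 = 98770 × 1474/1467 ≈ 99241 Hz.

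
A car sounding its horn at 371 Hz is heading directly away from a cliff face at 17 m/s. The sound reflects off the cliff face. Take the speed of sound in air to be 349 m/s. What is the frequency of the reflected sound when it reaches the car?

337 Hz

The cliff face receives the sound from a moving source: f₁ = f₀ · v/(v + v_e) = 371 × 349/366 ≈ 354 Hz.
On the return leg the car is a moving observer: f₂ = f₁ · (v − v_e)/v = 354 × 332/349 ≈ 337 Hz.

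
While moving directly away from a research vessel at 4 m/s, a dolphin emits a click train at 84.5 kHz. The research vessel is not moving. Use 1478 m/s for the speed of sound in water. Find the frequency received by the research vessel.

84.3 kHz

Moving source, stationary observer: f' = f · v/(v + v_s) since the source is receding.
f' = 84.5 × 1478/(1478 + 4) = 84.5 × 1478/1482 ≈ 84.3 kHz.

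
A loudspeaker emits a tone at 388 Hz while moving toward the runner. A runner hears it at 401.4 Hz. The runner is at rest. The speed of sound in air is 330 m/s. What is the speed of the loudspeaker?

f' = f · v/(v − v_s) ⇒ v_s = v · |1 − f/f'|.
v_s = 330 × |1 − 388/401.4| = 330 × 0.03338 ≈ 11.0 m/s.

11.0 m/s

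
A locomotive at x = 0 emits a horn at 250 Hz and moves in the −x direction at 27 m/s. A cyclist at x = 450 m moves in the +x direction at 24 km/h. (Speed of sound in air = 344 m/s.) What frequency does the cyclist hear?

227 Hz

24 km/h = 6.667 m/s.
The observer lies on the +x side, so the source is heading away from the observer and the observer is heading away from the source.
General Doppler shift: f' = f · (v − v_o)/(v + v_s).
f' = 250 × (344 − 6.667)/(344 + 27) = 250 × 337.33/371 ≈ 227 Hz.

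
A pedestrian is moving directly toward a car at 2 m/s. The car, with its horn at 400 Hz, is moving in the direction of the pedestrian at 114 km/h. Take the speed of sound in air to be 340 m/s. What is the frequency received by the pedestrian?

444 Hz

114 km/h = 31.67 m/s.
With source approaching and observer approaching, f' = f · (v + v_o)/(v − v_s).
f' = 400 × (340 + 2)/(340 − 31.67) = 400 × 342/308.33 ≈ 444 Hz.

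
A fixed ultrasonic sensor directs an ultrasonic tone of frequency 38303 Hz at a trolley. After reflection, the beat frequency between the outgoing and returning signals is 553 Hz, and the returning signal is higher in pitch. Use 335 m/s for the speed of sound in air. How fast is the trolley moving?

2.40 m/s

Double Doppler shift off a moving reflector: f₂ = f₀ · (v + u)/(v − u) (u > 0 toward emitter).
Returning signal is higher, so f₂ = f₀ + Δf = 38303 + 553 = 38856 Hz.
Rearranging, u = v · (f₂ − f₀)/(f₂ + f₀) = 335 × 553/77159 ≈ 2.40 m/s.
So the trolley is moving at 2.40 m/s toward the emitter.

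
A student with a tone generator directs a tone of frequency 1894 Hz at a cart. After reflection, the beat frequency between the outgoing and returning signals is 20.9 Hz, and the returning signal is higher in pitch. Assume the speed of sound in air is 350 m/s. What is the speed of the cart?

1.92 m/s

Double Doppler shift off a moving reflector: f₂ = f₀ · (v + u)/(v − u) (u > 0 toward emitter).
Returning signal is higher, so f₂ = f₀ + Δf = 1894 + 20.9 = 1914.9 Hz.
Rearranging, u = v · (f₂ − f₀)/(f₂ + f₀) = 350 × 20.9/3808.9 ≈ 1.92 m/s.
So the cart is moving at 1.92 m/s toward the emitter.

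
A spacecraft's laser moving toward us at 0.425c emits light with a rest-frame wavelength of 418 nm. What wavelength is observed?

265.5 nm

Relativistic Doppler for wavelength: λ' = λ₀ · √((1 − β)/(1 + β)).
λ' = 418 × √(0.5750/1.4250) = 418 × 0.63522 ≈ 265.5 nm.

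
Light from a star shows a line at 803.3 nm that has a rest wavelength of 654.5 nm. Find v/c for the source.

0.202c

λ'/λ₀ = 1.2273 > 1 (redshift), so the source is receding.
λ'/λ₀ = √((1 + β)/(1 − β)) for a receding source ⇒ β = (r² − 1)/(r² + 1) with r = λ'/λ₀.
β = (1.5064 − 1)/(1.5064 + 1) ≈ 0.202.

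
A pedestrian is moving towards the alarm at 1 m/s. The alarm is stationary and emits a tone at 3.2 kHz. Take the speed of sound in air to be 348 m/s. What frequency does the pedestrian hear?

Moving observer, stationary source: f' = f · (v + v_o)/v.
f' = 3.2 × (348 + 1)/348 = 3.2 × 349/348 ≈ 3.21 kHz.

3.21 kHz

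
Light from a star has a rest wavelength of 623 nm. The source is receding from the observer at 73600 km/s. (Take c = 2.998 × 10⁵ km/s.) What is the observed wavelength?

β = v/c = 73600/299800 = 0.2455.
Relativistic Doppler for wavelength: λ' = λ₀ · √((1 + β)/(1 − β)).
λ' = 623 × √(1.2455/0.7545) = 623 × 1.28482 ≈ 800.4 nm.

800.4 nm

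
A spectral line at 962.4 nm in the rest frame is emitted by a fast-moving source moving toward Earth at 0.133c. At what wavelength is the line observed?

Relativistic Doppler for wavelength: λ' = λ₀ · √((1 − β)/(1 + β)).
λ' = 962.4 × √(0.8670/1.1330) = 962.4 × 0.87477 ≈ 841.9 nm.

841.9 nm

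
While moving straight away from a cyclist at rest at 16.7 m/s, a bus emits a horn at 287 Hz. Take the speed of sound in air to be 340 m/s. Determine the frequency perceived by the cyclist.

Moving source, stationary observer: f' = f · v/(v + v_s) since the source is receding.
f' = 287 × 340/(340 + 16.7) = 287 × 340/356.7 ≈ 274 Hz.

274 Hz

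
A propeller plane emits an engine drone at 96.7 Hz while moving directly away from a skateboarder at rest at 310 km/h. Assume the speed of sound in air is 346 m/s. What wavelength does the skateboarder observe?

310 km/h = 86.11 m/s.
Moving source, stationary observer: f' = f · v/(v + v_s) since the source is receding.
f' = 96.7 × 346/(346 + 86.11) ≈ 77 Hz.
λ' = v/f' = 346/77.4296 ≈ 4.47 m.

4.47 m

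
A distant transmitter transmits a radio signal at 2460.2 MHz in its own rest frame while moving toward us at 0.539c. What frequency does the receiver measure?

4495.1 MHz

Relativistic Doppler for frequency: f' = f₀ · √((1 + β)/(1 − β)).
f' = 2460.2 × √(1.5390/0.4610) = 2460.2 × 1.82713 ≈ 4495.1 MHz.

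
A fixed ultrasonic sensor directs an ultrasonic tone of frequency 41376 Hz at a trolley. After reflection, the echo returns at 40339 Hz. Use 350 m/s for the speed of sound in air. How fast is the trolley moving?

4.4 m/s

Double Doppler shift off a moving reflector: f₂ = f₀ · (v + u)/(v − u) (u > 0 toward emitter).
Rearranging, u = v · (f₂ − f₀)/(f₂ + f₀) = 350 × -1037/81715 ≈ -4.4 m/s.
So the trolley is moving at 4.4 m/s away from the emitter.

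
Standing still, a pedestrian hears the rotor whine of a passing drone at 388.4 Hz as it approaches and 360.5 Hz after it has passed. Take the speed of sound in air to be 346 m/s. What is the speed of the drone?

f₁/f₂ = (v + v_s)/(v − v_s), so v_s = v · (f₁ − f₂)/(f₁ + f₂).
v_s = 346 × (388.4 − 360.5)/(388.4 + 360.5) = 346 × 27.9/748.9 ≈ 12.9 m/s.

12.9 m/s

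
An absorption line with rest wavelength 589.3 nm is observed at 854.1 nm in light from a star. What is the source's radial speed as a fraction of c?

λ'/λ₀ = 1.4493 > 1 (redshift), so the source is receding.
λ'/λ₀ = √((1 + β)/(1 − β)) for a receding source ⇒ β = (r² − 1)/(r² + 1) with r = λ'/λ₀.
β = (2.1006 − 1)/(2.1006 + 1) ≈ 0.355.

0.355c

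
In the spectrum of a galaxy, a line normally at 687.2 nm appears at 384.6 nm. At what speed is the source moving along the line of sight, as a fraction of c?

λ'/λ₀ = 0.5597 < 1 (blueshift), so the source is approaching.
λ'/λ₀ = √((1 − β)/(1 + β)) for an approaching source ⇒ β = (1 − r²)/(1 + r²) with r = λ'/λ₀.
β = (1 − 0.3132)/(1 + 0.3132) ≈ 0.523.

0.523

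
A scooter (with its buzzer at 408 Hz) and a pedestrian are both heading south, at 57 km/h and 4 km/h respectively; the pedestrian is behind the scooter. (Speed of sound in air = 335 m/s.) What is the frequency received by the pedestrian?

391 Hz

57 km/h = 15.83 m/s; 4 km/h = 1.111 m/s.
The pedestrian is behind, so the scooter is moving away from it while the pedestrian is moving toward the scooter.
Both move, so f' = f · (v + v_o)/(v + v_s).
f' = 408 × (335 + 1.111)/(335 + 15.83) = 408 × 336.11/350.83 ≈ 391 Hz.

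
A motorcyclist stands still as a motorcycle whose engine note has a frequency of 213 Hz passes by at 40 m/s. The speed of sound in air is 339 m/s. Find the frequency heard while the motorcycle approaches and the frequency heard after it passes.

241 Hz approaching; 191 Hz receding

Approaching: f₁ = f · v/(v − v_s) = 213 × 339/299 ≈ 241 Hz.
Receding: f₂ = f · v/(v + v_s) = 213 × 339/379 ≈ 191 Hz.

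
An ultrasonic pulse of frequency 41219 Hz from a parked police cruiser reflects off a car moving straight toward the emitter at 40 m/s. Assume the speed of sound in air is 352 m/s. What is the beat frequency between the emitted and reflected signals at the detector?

10569 Hz

At the car (a moving observer), f₁ = f₀ · (v + u)/v = 41219 × 392/352 ≈ 45903 Hz.
On reflection it acts as a source moving toward the stationary detector: f₂ = f₁ · v/(v − u) = 45903 × 352/312 ≈ 51788 Hz.
Equivalently f₂ = f₀ · (v + u)/(v − u).
Beat frequency: |f₂ − f₀| = 2u·f₀/(v − u) = 2 × 40 × 41219/312 ≈ 10569 Hz.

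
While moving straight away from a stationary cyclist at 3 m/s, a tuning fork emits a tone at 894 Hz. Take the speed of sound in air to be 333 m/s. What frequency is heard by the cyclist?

Only the source moves, away from the listener, so f' = f · v/(v + v_s).
f' = 894 × 333/(333 + 3) = 894 × 333/336 ≈ 886 Hz.

886 Hz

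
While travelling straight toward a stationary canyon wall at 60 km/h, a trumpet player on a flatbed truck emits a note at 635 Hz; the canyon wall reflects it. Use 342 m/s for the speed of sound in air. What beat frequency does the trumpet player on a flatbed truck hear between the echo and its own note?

65 Hz

60 km/h = 16.67 m/s.
The canyon wall receives the sound from a moving source: f₁ = f₀ · v/(v − v_e) = 635 × 342/325.33 ≈ 667.5 Hz.
On the return leg the trumpet player on a flatbed truck is a moving observer: f₂ = f₁ · (v + v_e)/v = 667.5 × 358.67/342 ≈ 700.1 Hz.
Beat against the emitted tone: |f₂ − f₀| = 2v_e·f₀/(v − v_e) = 2 × 16.67 × 635/325.33 ≈ 65 Hz.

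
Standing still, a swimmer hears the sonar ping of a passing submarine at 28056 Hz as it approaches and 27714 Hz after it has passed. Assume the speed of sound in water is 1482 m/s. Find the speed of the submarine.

f₁/f₂ = (v + v_s)/(v − v_s), so v_s = v · (f₁ − f₂)/(f₁ + f₂).
v_s = 1482 × (28056 − 27714)/(28056 + 27714) = 1482 × 342/55770 ≈ 9.1 m/s.

9.1 m/s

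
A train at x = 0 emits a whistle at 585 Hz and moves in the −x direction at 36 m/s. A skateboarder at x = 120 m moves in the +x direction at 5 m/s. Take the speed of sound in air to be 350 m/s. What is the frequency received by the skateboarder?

The observer lies on the +x side, so the source is heading away from the observer and the observer is heading away from the source.
General Doppler shift: f' = f · (v − v_o)/(v + v_s).
f' = 585 × (350 − 5)/(350 + 36) = 585 × 345/386 ≈ 523 Hz.

523 Hz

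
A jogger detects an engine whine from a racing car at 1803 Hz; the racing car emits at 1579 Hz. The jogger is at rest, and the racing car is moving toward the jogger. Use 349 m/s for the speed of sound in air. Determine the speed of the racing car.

f' = f · v/(v − v_s) ⇒ v_s = v · |1 − f/f'|.
v_s = 349 × |1 − 1579/1803| = 349 × 0.1242 ≈ 43 m/s.

43 m/s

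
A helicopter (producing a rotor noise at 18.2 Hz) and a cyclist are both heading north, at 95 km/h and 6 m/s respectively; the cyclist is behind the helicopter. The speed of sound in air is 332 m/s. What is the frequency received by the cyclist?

17.2 Hz

95 km/h = 26.39 m/s.
The cyclist is behind, so the helicopter is moving away from it while the cyclist is moving toward the helicopter.
With source receding and observer approaching, f' = f · (v + v_o)/(v + v_s).
f' = 18.2 × (332 + 6)/(332 + 26.39) = 18.2 × 338/358.39 ≈ 17.2 Hz.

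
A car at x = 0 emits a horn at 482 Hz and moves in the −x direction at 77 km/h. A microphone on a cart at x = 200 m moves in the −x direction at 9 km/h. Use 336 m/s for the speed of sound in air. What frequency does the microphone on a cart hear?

457 Hz

77 km/h = 21.39 m/s; 9 km/h = 2.5 m/s.
The observer lies on the +x side, so the source is heading away from the observer and the observer is heading toward the source.
General Doppler shift: f' = f · (v + v_o)/(v + v_s).
f' = 482 × (336 + 2.5)/(336 + 21.39) = 482 × 338.5/357.39 ≈ 457 Hz.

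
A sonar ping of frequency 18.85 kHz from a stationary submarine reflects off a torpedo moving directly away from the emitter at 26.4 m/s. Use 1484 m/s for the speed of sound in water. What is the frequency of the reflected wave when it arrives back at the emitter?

At the torpedo (a moving observer), f₁ = f₀ · (v − u)/v = 18.85 × 1457.6/1484 ≈ 18.51 kHz.
On reflection it acts as a source moving away from the stationary detector: f₂ = f₁ · v/(v + u) = 18.51 × 1484/1510.4 ≈ 18.19 kHz.
Equivalently f₂ = f₀ · (v − u)/(v + u).

18.19 kHz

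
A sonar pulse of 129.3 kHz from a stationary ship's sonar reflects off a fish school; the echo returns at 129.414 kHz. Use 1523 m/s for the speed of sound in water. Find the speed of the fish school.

0.67 m/s

Double Doppler shift off a moving reflector: f₂ = f₀ · (v + u)/(v − u) (u > 0 toward emitter).
Rearranging, u = v · (f₂ − f₀)/(f₂ + f₀) = 1523 × 0.114/258.714 ≈ 0.67 m/s.
So the fish school is moving at 0.67 m/s toward the emitter.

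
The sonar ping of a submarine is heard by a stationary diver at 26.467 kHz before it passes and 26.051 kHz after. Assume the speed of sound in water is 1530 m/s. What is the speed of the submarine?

f₁/f₂ = (v + v_s)/(v − v_s), so v_s = v · (f₁ − f₂)/(f₁ + f₂).
v_s = 1530 × (26.467 − 26.051)/(26.467 + 26.051) = 1530 × 0.416/52.518 ≈ 12.1 m/s.

12.1 m/s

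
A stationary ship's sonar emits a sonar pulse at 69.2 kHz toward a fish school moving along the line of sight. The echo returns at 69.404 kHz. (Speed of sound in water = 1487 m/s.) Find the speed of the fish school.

2.19 m/s

Double Doppler shift off a moving reflector: f₂ = f₀ · (v + u)/(v − u) (u > 0 toward emitter).
Rearranging, u = v · (f₂ − f₀)/(f₂ + f₀) = 1487 × 0.204/138.604 ≈ 2.19 m/s.
So the fish school is moving at 2.19 m/s toward the emitter.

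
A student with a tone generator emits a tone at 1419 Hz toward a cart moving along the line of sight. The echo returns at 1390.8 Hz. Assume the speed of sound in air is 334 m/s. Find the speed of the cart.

Double Doppler shift off a moving reflector: f₂ = f₀ · (v + u)/(v − u) (u > 0 toward emitter).
Rearranging, u = v · (f₂ − f₀)/(f₂ + f₀) = 334 × -28.2/2809.8 ≈ -3.4 m/s.
So the cart is moving at 3.4 m/s away from the emitter.

3.4 m/s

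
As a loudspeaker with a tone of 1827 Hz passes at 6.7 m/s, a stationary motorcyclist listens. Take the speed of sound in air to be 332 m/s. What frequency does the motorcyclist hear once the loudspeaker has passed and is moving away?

Receding: f₂ = f · v/(v + v_s) = 1827 × 332/338.7 ≈ 1791 Hz.

1791 Hz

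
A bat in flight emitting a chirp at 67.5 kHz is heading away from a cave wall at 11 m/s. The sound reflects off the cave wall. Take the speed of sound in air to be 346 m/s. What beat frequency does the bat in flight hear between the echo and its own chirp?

4160 Hz

The cave wall receives the sound from a moving source: f₁ = f₀ · v/(v + v_e) = 67.5 × 346/357 ≈ 65.42 kHz.
On the return leg the bat in flight is a moving observer: f₂ = f₁ · (v − v_e)/v = 65.42 × 335/346 ≈ 63.34 kHz.
Equivalently f₂ = f₀ · (v − v_e)/(v + v_e).
Beat against the emitted tone (with f₀ = 67500 Hz): |f₂ − f₀| = 2v_e·f₀/(v + v_e) = 2 × 11 × 67500/357 ≈ 4160 Hz.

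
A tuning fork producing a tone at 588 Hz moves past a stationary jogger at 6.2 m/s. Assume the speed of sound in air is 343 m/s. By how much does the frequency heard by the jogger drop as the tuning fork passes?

21.3 Hz

Approaching: f₁ = f · v/(v − v_s) = 588 × 343/336.8 ≈ 598.8 Hz.
Receding: f₂ = f · v/(v + v_s) = 588 × 343/349.2 ≈ 577.6 Hz.
Drop: f₁ − f₂ = 2f·v·v_s/(v² − v_s²) = 2 × 588 × 343 × 6.2/(343² − 6.2²) ≈ 21.3 Hz.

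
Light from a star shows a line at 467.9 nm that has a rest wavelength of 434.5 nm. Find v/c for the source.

0.074

λ'/λ₀ = 1.0769 > 1 (redshift), so the source is receding.
λ'/λ₀ = √((1 + β)/(1 − β)) for a receding source ⇒ β = (r² − 1)/(r² + 1) with r = λ'/λ₀.
β = (1.1596 − 1)/(1.1596 + 1) ≈ 0.074.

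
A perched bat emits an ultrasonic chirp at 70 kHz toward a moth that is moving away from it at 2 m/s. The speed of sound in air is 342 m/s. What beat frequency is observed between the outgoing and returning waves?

At the moth (a moving observer), f₁ = f₀ · (v − u)/v = 70 × 340/342 ≈ 69.591 kHz.
On reflection it acts as a source moving away from the stationary detector: f₂ = f₁ · v/(v + u) = 69.591 × 342/344 ≈ 69.186 kHz.
Beat frequency (with f₀ = 70000 Hz): |f₂ − f₀| = 2u·f₀/(v + u) = 2 × 2 × 70000/344 ≈ 814 Hz.

814 Hz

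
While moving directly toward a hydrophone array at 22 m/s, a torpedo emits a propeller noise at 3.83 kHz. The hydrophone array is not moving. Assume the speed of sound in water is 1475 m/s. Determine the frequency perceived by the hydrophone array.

Moving source, stationary observer: f' = f · v/(v − v_s) since the source is approaching.
f' = 3.83 × 1475/(1475 − 22) = 3.83 × 1475/1453 ≈ 3.89 kHz.

3.89 kHz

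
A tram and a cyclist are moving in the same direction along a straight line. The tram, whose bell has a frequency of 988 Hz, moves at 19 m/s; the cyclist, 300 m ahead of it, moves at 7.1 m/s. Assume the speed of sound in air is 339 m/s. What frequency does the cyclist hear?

The cyclist is ahead, so the tram is moving toward it while the cyclist is moving away from the tram.
Both move, so f' = f · (v − v_o)/(v − v_s).
f' = 988 × (339 − 7.1)/(339 − 19) = 988 × 331.9/320 ≈ 1025 Hz.

1025 Hz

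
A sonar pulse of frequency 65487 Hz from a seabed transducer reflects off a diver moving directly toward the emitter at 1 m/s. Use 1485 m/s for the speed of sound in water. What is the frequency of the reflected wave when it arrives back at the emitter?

65575 Hz

At the diver (a moving observer), f₁ = f₀ · (v + u)/v = 65487 × 1486/1485 ≈ 65531 Hz.
On reflection it acts as a source moving toward the stationary detector: f₂ = f₁ · v/(v − u) = 65531 × 1485/1484 ≈ 65575 Hz.
Equivalently f₂ = f₀ · (v + u)/(v − u).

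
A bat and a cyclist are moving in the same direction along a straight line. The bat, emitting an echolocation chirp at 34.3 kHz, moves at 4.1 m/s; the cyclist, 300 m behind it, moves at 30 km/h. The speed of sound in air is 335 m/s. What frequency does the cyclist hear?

30 km/h = 8.333 m/s.
The cyclist is behind, so the bat is moving away from it while the cyclist is moving toward the bat.
General Doppler shift: f' = f · (v + v_o)/(v + v_s).
f' = 34.3 × (335 + 8.333)/(335 + 4.1) = 34.3 × 343.33/339.1 ≈ 34.7 kHz.

34.7 kHz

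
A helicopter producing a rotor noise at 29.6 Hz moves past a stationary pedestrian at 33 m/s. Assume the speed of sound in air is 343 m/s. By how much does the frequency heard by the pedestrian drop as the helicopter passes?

5.75 Hz

Approaching: f₁ = f · v/(v − v_s) = 29.6 × 343/310 ≈ 32.75 Hz.
Receding: f₂ = f · v/(v + v_s) = 29.6 × 343/376 ≈ 27.00 Hz.
Drop: f₁ − f₂ = 2f·v·v_s/(v² − v_s²) = 2 × 29.6 × 343 × 33/(343² − 33²) ≈ 5.75 Hz.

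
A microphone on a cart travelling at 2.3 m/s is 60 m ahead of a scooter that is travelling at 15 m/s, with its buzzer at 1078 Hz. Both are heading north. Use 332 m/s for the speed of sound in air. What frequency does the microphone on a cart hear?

The microphone on a cart is ahead, so the scooter is moving toward it while the microphone on a cart is moving away from the scooter.
With source approaching and observer receding, f' = f · (v − v_o)/(v − v_s).
f' = 1078 × (332 − 2.3)/(332 − 15) = 1078 × 329.7/317 ≈ 1121 Hz.

1121 Hz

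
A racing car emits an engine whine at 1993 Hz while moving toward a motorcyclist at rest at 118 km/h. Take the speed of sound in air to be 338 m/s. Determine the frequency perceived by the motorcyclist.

2207 Hz

118 km/h = 32.78 m/s.
Moving source, stationary observer: f' = f · v/(v − v_s) since the source is approaching.
f' = 1993 × 338/(338 − 32.78) = 1993 × 338/305.2 ≈ 2207 Hz.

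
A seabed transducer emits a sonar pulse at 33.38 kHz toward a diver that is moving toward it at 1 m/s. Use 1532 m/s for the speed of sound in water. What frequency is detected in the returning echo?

At the diver (a moving observer), f₁ = f₀ · (v + u)/v = 33.38 × 1533/1532 ≈ 33.4 kHz.
On reflection it acts as a source moving toward the stationary detector: f₂ = f₁ · v/(v − u) = 33.4 × 1532/1531 ≈ 33.4 kHz.
Equivalently f₂ = f₀ · (v + u)/(v − u).

33.4 kHz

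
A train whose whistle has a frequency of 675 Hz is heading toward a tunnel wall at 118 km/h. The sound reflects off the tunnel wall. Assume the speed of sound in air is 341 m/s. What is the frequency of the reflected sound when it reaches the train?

819 Hz

118 km/h = 32.78 m/s.
The tunnel wall receives the sound from a moving source: f₁ = f₀ · v/(v − v_e) = 675 × 341/308.22 ≈ 747 Hz.
On the return leg the train is a moving observer: f₂ = f₁ · (v + v_e)/v = 747 × 373.78/341 ≈ 819 Hz.
Equivalently f₂ = f₀ · (v + v_e)/(v − v_e).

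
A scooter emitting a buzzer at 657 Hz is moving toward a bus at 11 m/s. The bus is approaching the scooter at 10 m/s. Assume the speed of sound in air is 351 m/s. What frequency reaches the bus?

With source approaching and observer approaching, f' = f · (v + v_o)/(v − v_s).
f' = 657 × (351 + 10)/(351 − 11) = 657 × 361/340 ≈ 698 Hz.

698 Hz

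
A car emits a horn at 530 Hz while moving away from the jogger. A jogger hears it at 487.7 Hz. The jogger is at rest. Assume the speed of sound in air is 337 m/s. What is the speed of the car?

f' = f · v/(v + v_s) ⇒ v_s = v · |1 − f/f'|.
v_s = 337 × |1 − 530/487.7| = 337 × 0.08673 ≈ 29 m/s.

29 m/s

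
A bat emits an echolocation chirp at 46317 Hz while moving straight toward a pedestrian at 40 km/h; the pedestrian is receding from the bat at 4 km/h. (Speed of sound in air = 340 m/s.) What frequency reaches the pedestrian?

47725 Hz

40 km/h = 11.11 m/s; 4 km/h = 1.111 m/s.
Both move, so f' = f · (v − v_o)/(v − v_s).
f' = 46317 × (340 − 1.111)/(340 − 11.11) = 46317 × 338.89/328.89 ≈ 47725 Hz.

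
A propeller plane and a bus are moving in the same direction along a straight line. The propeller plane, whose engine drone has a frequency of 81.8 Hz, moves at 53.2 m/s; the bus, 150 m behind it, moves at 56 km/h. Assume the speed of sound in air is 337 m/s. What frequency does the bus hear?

56 km/h = 15.56 m/s.
The bus is behind, so the propeller plane is moving away from it while the bus is moving toward the propeller plane.
With source receding and observer approaching, f' = f · (v + v_o)/(v + v_s).
f' = 81.8 × (337 + 15.56)/(337 + 53.2) = 81.8 × 352.56/390.2 ≈ 74 Hz.

74 Hz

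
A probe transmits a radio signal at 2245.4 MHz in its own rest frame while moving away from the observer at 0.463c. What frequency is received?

1360.4 MHz

Relativistic Doppler for frequency: f' = f₀ · √((1 − β)/(1 + β)).
f' = 2245.4 × √(0.5370/1.4630) = 2245.4 × 0.60585 ≈ 1360.4 MHz.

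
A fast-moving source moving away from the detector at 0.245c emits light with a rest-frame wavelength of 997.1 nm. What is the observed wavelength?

Relativistic Doppler for wavelength: λ' = λ₀ · √((1 + β)/(1 − β)).
λ' = 997.1 × √(1.2450/0.7550) = 997.1 × 1.28414 ≈ 1280.4 nm.

1280.4 nm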